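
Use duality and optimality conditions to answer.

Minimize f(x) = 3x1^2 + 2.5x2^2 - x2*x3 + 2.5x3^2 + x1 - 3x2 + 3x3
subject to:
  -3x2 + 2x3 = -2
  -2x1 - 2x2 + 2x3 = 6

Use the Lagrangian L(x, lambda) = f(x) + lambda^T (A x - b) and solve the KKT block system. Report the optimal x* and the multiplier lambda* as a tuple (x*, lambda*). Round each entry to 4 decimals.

Form the Lagrangian:
  L(x, lambda) = (1/2) x^T Q x + c^T x + lambda^T (A x - b)
Stationarity (grad_x L = 0): Q x + c + A^T lambda = 0.
Primal feasibility: A x = b.

This gives the KKT block system:
  [ Q   A^T ] [ x     ]   [-c ]
  [ A    0  ] [ lambda ] = [ b ]

Solving the linear system:
  x*      = (-3.4407, 1.1186, 0.678)
  lambda* = (7.1864, -9.822)
  f(x*)   = 34.2712

x* = (-3.4407, 1.1186, 0.678), lambda* = (7.1864, -9.822)


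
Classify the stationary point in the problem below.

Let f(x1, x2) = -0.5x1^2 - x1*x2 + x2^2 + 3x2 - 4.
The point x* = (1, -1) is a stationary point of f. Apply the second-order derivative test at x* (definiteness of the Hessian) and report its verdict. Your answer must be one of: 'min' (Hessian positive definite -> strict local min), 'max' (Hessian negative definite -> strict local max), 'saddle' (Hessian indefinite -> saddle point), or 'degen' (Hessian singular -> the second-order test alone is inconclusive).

Compute the Hessian H = grad^2 f:
  H = [[-1, -1], [-1, 2]]
Verify stationarity: grad f(x*) = H x* + g = (0, 0).
Eigenvalues of H: -1.3028, 2.3028.
Eigenvalues have mixed signs, so H is indefinite -> x* is a saddle point.

saddle


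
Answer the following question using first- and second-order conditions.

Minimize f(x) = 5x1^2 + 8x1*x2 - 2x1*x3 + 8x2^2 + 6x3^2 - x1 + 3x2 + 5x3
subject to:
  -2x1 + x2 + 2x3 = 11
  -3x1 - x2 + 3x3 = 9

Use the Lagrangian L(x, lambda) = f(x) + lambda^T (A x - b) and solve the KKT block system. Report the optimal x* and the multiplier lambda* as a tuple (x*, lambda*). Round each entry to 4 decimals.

Form the Lagrangian:
  L(x, lambda) = (1/2) x^T Q x + c^T x + lambda^T (A x - b)
Stationarity (grad_x L = 0): Q x + c + A^T lambda = 0.
Primal feasibility: A x = b.

This gives the KKT block system:
  [ Q   A^T ] [ x     ]   [-c ]
  [ A    0  ] [ lambda ] = [ b ]

Solving the linear system:
  x*      = (-3.7778, 3, 0.2222)
  lambda* = (-15.5111, 5.2667)
  f(x*)   = 68.5556

x* = (-3.7778, 3, 0.2222), lambda* = (-15.5111, 5.2667)


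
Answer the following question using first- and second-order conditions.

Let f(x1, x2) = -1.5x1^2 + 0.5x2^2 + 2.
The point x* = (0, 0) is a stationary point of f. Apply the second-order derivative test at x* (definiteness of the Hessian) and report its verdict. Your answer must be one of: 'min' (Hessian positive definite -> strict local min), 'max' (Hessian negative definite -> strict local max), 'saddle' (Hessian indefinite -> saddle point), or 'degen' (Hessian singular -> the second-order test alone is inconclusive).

Compute the Hessian H = grad^2 f:
  H = [[-3, 0], [0, 1]]
Verify stationarity: grad f(x*) = H x* + g = (0, 0).
Eigenvalues of H: -3, 1.
Eigenvalues have mixed signs, so H is indefinite -> x* is a saddle point.

saddle


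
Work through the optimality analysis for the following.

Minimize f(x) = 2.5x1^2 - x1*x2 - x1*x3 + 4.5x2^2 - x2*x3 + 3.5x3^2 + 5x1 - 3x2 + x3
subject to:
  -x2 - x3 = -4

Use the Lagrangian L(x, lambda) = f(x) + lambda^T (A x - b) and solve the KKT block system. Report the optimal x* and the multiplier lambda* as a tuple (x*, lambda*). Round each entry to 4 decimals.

Form the Lagrangian:
  L(x, lambda) = (1/2) x^T Q x + c^T x + lambda^T (A x - b)
Stationarity (grad_x L = 0): Q x + c + A^T lambda = 0.
Primal feasibility: A x = b.

This gives the KKT block system:
  [ Q   A^T ] [ x     ]   [-c ]
  [ A    0  ] [ lambda ] = [ b ]

Solving the linear system:
  x*      = (-0.2, 2, 2)
  lambda* = (13.2)
  f(x*)   = 23.9

x* = (-0.2, 2, 2), lambda* = (13.2)


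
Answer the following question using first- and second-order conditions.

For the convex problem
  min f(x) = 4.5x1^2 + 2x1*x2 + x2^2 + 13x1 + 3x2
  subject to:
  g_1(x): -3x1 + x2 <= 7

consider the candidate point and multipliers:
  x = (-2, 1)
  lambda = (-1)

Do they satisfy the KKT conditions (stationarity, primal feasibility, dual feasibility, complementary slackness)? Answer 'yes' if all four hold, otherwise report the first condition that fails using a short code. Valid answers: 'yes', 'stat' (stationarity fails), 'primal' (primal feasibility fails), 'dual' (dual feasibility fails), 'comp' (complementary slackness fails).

Gradient of f: grad f(x) = Q x + c = (-3, 1)
Constraint values g_i(x) = a_i^T x - b_i:
  g_1((-2, 1)) = 0
Stationarity residual: grad f(x) + sum_i lambda_i a_i = (0, 0)
  -> stationarity OK
Primal feasibility (all g_i <= 0): OK
Dual feasibility (all lambda_i >= 0): FAILS
Complementary slackness (lambda_i * g_i(x) = 0 for all i): OK

Verdict: the first failing condition is dual_feasibility -> dual.

dual


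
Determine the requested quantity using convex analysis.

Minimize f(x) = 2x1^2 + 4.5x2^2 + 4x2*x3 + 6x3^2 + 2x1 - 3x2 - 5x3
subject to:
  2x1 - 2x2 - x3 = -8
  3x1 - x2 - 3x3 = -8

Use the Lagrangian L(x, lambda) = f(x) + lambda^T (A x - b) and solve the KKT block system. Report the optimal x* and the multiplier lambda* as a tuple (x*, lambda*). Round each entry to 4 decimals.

Form the Lagrangian:
  L(x, lambda) = (1/2) x^T Q x + c^T x + lambda^T (A x - b)
Stationarity (grad_x L = 0): Q x + c + A^T lambda = 0.
Primal feasibility: A x = b.

This gives the KKT block system:
  [ Q   A^T ] [ x     ]   [-c ]
  [ A    0  ] [ lambda ] = [ b ]

Solving the linear system:
  x*      = (-2.2878, 1.8273, -0.2303)
  lambda* = (7.6055, -2.6866)
  f(x*)   = 15.2228

x* = (-2.2878, 1.8273, -0.2303), lambda* = (7.6055, -2.6866)


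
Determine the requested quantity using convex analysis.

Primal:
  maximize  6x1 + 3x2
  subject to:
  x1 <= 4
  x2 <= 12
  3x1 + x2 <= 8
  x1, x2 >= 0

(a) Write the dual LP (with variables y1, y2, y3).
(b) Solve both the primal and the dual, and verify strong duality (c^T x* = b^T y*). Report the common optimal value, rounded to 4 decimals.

The standard primal-dual pair for 'max c^T x s.t. A x <= b, x >= 0' is:
  Dual:  min b^T y  s.t.  A^T y >= c,  y >= 0.

So the dual LP is:
  minimize  4y1 + 12y2 + 8y3
  subject to:
    y1 + 3y3 >= 6
    y2 + y3 >= 3
    y1, y2, y3 >= 0

Solving the primal: x* = (0, 8).
  primal value c^T x* = 24.
Solving the dual: y* = (0, 0, 3).
  dual value b^T y* = 24.
Strong duality: c^T x* = b^T y*. Confirmed.

24


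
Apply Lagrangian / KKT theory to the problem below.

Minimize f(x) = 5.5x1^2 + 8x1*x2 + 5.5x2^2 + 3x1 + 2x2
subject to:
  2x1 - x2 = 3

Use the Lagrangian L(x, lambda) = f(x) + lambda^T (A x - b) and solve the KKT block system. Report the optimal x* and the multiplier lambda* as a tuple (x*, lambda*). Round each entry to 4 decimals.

Form the Lagrangian:
  L(x, lambda) = (1/2) x^T Q x + c^T x + lambda^T (A x - b)
Stationarity (grad_x L = 0): Q x + c + A^T lambda = 0.
Primal feasibility: A x = b.

This gives the KKT block system:
  [ Q   A^T ] [ x     ]   [-c ]
  [ A    0  ] [ lambda ] = [ b ]

Solving the linear system:
  x*      = (0.954, -1.092)
  lambda* = (-2.3793)
  f(x*)   = 3.908

x* = (0.954, -1.092), lambda* = (-2.3793)


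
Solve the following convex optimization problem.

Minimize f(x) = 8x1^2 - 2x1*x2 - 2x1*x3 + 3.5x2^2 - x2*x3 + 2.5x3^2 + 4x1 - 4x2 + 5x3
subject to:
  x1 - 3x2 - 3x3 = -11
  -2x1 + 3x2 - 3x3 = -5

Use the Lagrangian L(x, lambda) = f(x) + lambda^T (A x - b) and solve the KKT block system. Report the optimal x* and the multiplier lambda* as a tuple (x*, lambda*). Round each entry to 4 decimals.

Form the Lagrangian:
  L(x, lambda) = (1/2) x^T Q x + c^T x + lambda^T (A x - b)
Stationarity (grad_x L = 0): Q x + c + A^T lambda = 0.
Primal feasibility: A x = b.

This gives the KKT block system:
  [ Q   A^T ] [ x     ]   [-c ]
  [ A    0  ] [ lambda ] = [ b ]

Solving the linear system:
  x*      = (0.3621, 1.1811, 2.6063)
  lambda* = (2.8439, 2.5316)
  f(x*)   = 26.848

x* = (0.3621, 1.1811, 2.6063), lambda* = (2.8439, 2.5316)


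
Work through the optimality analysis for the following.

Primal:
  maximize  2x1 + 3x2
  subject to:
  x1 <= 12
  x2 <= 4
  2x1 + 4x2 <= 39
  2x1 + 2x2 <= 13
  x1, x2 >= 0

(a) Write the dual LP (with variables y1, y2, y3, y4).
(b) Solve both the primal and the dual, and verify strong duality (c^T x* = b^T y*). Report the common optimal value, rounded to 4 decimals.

The standard primal-dual pair for 'max c^T x s.t. A x <= b, x >= 0' is:
  Dual:  min b^T y  s.t.  A^T y >= c,  y >= 0.

So the dual LP is:
  minimize  12y1 + 4y2 + 39y3 + 13y4
  subject to:
    y1 + 2y3 + 2y4 >= 2
    y2 + 4y3 + 2y4 >= 3
    y1, y2, y3, y4 >= 0

Solving the primal: x* = (2.5, 4).
  primal value c^T x* = 17.
Solving the dual: y* = (0, 1, 0, 1).
  dual value b^T y* = 17.
Strong duality: c^T x* = b^T y*. Confirmed.

17


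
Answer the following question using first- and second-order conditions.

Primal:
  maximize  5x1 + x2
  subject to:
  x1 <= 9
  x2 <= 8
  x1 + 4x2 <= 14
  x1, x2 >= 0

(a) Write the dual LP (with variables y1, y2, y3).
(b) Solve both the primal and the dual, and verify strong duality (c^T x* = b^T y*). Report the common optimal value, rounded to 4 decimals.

The standard primal-dual pair for 'max c^T x s.t. A x <= b, x >= 0' is:
  Dual:  min b^T y  s.t.  A^T y >= c,  y >= 0.

So the dual LP is:
  minimize  9y1 + 8y2 + 14y3
  subject to:
    y1 + y3 >= 5
    y2 + 4y3 >= 1
    y1, y2, y3 >= 0

Solving the primal: x* = (9, 1.25).
  primal value c^T x* = 46.25.
Solving the dual: y* = (4.75, 0, 0.25).
  dual value b^T y* = 46.25.
Strong duality: c^T x* = b^T y*. Confirmed.

46.25


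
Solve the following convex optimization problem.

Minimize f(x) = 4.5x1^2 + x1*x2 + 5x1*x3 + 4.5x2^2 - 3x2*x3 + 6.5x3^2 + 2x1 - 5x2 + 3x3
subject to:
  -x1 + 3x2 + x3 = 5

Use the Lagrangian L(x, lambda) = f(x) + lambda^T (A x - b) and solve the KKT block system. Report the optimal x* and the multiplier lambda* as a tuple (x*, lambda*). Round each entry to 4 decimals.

Form the Lagrangian:
  L(x, lambda) = (1/2) x^T Q x + c^T x + lambda^T (A x - b)
Stationarity (grad_x L = 0): Q x + c + A^T lambda = 0.
Primal feasibility: A x = b.

This gives the KKT block system:
  [ Q   A^T ] [ x     ]   [-c ]
  [ A    0  ] [ lambda ] = [ b ]

Solving the linear system:
  x*      = (-0.7717, 1.2554, 0.462)
  lambda* = (-1.3804)
  f(x*)   = 0.2337

x* = (-0.7717, 1.2554, 0.462), lambda* = (-1.3804)


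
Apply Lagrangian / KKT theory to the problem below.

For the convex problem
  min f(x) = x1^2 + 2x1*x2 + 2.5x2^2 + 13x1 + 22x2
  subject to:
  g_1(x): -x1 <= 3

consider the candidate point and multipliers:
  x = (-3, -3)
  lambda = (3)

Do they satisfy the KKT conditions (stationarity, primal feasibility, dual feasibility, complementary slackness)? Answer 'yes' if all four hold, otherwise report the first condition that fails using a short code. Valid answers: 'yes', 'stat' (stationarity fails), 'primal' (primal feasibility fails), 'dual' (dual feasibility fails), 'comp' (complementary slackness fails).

Gradient of f: grad f(x) = Q x + c = (1, 1)
Constraint values g_i(x) = a_i^T x - b_i:
  g_1((-3, -3)) = 0
Stationarity residual: grad f(x) + sum_i lambda_i a_i = (-2, 1)
  -> stationarity FAILS
Primal feasibility (all g_i <= 0): OK
Dual feasibility (all lambda_i >= 0): OK
Complementary slackness (lambda_i * g_i(x) = 0 for all i): OK

Verdict: the first failing condition is stationarity -> stat.

stat


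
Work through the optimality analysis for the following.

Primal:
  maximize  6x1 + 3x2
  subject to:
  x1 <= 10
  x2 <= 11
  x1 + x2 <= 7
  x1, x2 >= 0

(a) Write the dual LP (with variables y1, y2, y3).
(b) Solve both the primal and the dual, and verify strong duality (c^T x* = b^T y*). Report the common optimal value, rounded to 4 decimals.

The standard primal-dual pair for 'max c^T x s.t. A x <= b, x >= 0' is:
  Dual:  min b^T y  s.t.  A^T y >= c,  y >= 0.

So the dual LP is:
  minimize  10y1 + 11y2 + 7y3
  subject to:
    y1 + y3 >= 6
    y2 + y3 >= 3
    y1, y2, y3 >= 0

Solving the primal: x* = (7, 0).
  primal value c^T x* = 42.
Solving the dual: y* = (0, 0, 6).
  dual value b^T y* = 42.
Strong duality: c^T x* = b^T y*. Confirmed.

42


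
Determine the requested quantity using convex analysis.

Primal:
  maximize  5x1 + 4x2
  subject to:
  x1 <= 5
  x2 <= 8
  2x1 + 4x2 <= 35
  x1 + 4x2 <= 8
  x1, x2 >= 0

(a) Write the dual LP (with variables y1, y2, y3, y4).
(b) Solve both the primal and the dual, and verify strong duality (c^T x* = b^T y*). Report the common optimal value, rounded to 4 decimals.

The standard primal-dual pair for 'max c^T x s.t. A x <= b, x >= 0' is:
  Dual:  min b^T y  s.t.  A^T y >= c,  y >= 0.

So the dual LP is:
  minimize  5y1 + 8y2 + 35y3 + 8y4
  subject to:
    y1 + 2y3 + y4 >= 5
    y2 + 4y3 + 4y4 >= 4
    y1, y2, y3, y4 >= 0

Solving the primal: x* = (5, 0.75).
  primal value c^T x* = 28.
Solving the dual: y* = (4, 0, 0, 1).
  dual value b^T y* = 28.
Strong duality: c^T x* = b^T y*. Confirmed.

28


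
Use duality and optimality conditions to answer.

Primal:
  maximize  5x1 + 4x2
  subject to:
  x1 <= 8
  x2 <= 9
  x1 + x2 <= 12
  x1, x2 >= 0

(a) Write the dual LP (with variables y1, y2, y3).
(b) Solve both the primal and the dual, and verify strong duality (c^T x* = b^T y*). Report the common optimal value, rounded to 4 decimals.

The standard primal-dual pair for 'max c^T x s.t. A x <= b, x >= 0' is:
  Dual:  min b^T y  s.t.  A^T y >= c,  y >= 0.

So the dual LP is:
  minimize  8y1 + 9y2 + 12y3
  subject to:
    y1 + y3 >= 5
    y2 + y3 >= 4
    y1, y2, y3 >= 0

Solving the primal: x* = (8, 4).
  primal value c^T x* = 56.
Solving the dual: y* = (1, 0, 4).
  dual value b^T y* = 56.
Strong duality: c^T x* = b^T y*. Confirmed.

56


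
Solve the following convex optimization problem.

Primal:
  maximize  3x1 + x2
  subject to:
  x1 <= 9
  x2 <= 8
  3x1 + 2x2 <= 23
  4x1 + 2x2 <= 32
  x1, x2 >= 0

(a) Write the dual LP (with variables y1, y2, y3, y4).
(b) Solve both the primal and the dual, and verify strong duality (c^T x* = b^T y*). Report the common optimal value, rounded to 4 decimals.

The standard primal-dual pair for 'max c^T x s.t. A x <= b, x >= 0' is:
  Dual:  min b^T y  s.t.  A^T y >= c,  y >= 0.

So the dual LP is:
  minimize  9y1 + 8y2 + 23y3 + 32y4
  subject to:
    y1 + 3y3 + 4y4 >= 3
    y2 + 2y3 + 2y4 >= 1
    y1, y2, y3, y4 >= 0

Solving the primal: x* = (7.6667, 0).
  primal value c^T x* = 23.
Solving the dual: y* = (0, 0, 1, 0).
  dual value b^T y* = 23.
Strong duality: c^T x* = b^T y*. Confirmed.

23


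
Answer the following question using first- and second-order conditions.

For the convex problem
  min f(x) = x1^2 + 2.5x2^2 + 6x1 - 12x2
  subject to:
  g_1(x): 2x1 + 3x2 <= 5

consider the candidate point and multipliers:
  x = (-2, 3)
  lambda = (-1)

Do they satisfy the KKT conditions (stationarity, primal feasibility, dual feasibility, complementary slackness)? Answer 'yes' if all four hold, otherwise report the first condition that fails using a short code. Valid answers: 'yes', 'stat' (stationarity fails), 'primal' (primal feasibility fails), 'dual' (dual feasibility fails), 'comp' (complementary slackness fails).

Gradient of f: grad f(x) = Q x + c = (2, 3)
Constraint values g_i(x) = a_i^T x - b_i:
  g_1((-2, 3)) = 0
Stationarity residual: grad f(x) + sum_i lambda_i a_i = (0, 0)
  -> stationarity OK
Primal feasibility (all g_i <= 0): OK
Dual feasibility (all lambda_i >= 0): FAILS
Complementary slackness (lambda_i * g_i(x) = 0 for all i): OK

Verdict: the first failing condition is dual_feasibility -> dual.

dual


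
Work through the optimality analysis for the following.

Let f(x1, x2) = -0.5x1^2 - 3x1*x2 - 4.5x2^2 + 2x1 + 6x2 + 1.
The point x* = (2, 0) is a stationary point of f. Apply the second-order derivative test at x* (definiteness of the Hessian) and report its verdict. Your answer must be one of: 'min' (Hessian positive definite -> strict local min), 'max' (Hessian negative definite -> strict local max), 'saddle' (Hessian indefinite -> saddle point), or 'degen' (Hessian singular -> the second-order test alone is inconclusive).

Compute the Hessian H = grad^2 f:
  H = [[-1, -3], [-3, -9]]
Verify stationarity: grad f(x*) = H x* + g = (0, 0).
Eigenvalues of H: -10, 0.
H has a zero eigenvalue (singular; negative semidefinite but not definite), so H is neither positive definite, negative definite, nor indefinite. The second-order test alone is inconclusive -> degen.
(Indeed, f is constant along the null direction of H through x*, so x* is not a strict local extremum.)

degen


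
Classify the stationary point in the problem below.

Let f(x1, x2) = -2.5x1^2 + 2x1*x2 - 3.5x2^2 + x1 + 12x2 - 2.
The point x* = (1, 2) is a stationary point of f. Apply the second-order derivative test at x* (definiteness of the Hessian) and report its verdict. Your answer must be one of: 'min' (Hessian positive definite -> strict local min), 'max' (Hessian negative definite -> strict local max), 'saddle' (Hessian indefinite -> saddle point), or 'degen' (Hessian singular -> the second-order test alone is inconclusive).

Compute the Hessian H = grad^2 f:
  H = [[-5, 2], [2, -7]]
Verify stationarity: grad f(x*) = H x* + g = (0, 0).
Eigenvalues of H: -8.2361, -3.7639.
Both eigenvalues < 0, so H is negative definite -> x* is a strict local max.

max


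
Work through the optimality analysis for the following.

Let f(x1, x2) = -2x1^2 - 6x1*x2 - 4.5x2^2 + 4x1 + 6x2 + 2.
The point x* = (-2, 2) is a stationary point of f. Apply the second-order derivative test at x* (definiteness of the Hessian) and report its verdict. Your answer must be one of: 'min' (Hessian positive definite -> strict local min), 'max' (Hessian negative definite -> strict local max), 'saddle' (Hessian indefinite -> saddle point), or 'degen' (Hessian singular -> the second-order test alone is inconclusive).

Compute the Hessian H = grad^2 f:
  H = [[-4, -6], [-6, -9]]
Verify stationarity: grad f(x*) = H x* + g = (0, 0).
Eigenvalues of H: -13, 0.
H has a zero eigenvalue (singular; negative semidefinite but not definite), so H is neither positive definite, negative definite, nor indefinite. The second-order test alone is inconclusive -> degen.
(Indeed, f is constant along the null direction of H through x*, so x* is not a strict local extremum.)

degen


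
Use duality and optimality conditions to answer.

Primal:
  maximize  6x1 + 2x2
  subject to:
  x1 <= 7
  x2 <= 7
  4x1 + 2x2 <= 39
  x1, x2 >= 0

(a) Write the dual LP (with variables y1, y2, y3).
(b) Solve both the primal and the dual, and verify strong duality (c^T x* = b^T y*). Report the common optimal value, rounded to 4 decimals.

The standard primal-dual pair for 'max c^T x s.t. A x <= b, x >= 0' is:
  Dual:  min b^T y  s.t.  A^T y >= c,  y >= 0.

So the dual LP is:
  minimize  7y1 + 7y2 + 39y3
  subject to:
    y1 + 4y3 >= 6
    y2 + 2y3 >= 2
    y1, y2, y3 >= 0

Solving the primal: x* = (7, 5.5).
  primal value c^T x* = 53.
Solving the dual: y* = (2, 0, 1).
  dual value b^T y* = 53.
Strong duality: c^T x* = b^T y*. Confirmed.

53


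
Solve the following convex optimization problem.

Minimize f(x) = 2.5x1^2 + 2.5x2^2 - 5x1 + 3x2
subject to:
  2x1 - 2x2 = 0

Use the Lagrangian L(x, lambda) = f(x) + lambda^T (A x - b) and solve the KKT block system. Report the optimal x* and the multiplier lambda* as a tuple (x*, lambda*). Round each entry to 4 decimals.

Form the Lagrangian:
  L(x, lambda) = (1/2) x^T Q x + c^T x + lambda^T (A x - b)
Stationarity (grad_x L = 0): Q x + c + A^T lambda = 0.
Primal feasibility: A x = b.

This gives the KKT block system:
  [ Q   A^T ] [ x     ]   [-c ]
  [ A    0  ] [ lambda ] = [ b ]

Solving the linear system:
  x*      = (0.2, 0.2)
  lambda* = (2)
  f(x*)   = -0.2

x* = (0.2, 0.2), lambda* = (2)


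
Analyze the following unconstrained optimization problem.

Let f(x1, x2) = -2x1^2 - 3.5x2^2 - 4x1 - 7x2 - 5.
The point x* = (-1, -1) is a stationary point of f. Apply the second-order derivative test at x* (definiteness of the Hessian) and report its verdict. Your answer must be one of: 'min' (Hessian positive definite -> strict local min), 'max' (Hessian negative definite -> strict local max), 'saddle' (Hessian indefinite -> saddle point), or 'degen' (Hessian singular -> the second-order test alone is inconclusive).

Compute the Hessian H = grad^2 f:
  H = [[-4, 0], [0, -7]]
Verify stationarity: grad f(x*) = H x* + g = (0, 0).
Eigenvalues of H: -7, -4.
Both eigenvalues < 0, so H is negative definite -> x* is a strict local max.

max


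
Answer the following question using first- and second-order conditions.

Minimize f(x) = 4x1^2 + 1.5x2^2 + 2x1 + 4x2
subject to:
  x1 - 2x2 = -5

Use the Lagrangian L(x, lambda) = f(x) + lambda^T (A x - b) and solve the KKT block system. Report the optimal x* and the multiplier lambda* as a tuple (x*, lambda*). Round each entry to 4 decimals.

Form the Lagrangian:
  L(x, lambda) = (1/2) x^T Q x + c^T x + lambda^T (A x - b)
Stationarity (grad_x L = 0): Q x + c + A^T lambda = 0.
Primal feasibility: A x = b.

This gives the KKT block system:
  [ Q   A^T ] [ x     ]   [-c ]
  [ A    0  ] [ lambda ] = [ b ]

Solving the linear system:
  x*      = (-0.8857, 2.0571)
  lambda* = (5.0857)
  f(x*)   = 15.9429

x* = (-0.8857, 2.0571), lambda* = (5.0857)


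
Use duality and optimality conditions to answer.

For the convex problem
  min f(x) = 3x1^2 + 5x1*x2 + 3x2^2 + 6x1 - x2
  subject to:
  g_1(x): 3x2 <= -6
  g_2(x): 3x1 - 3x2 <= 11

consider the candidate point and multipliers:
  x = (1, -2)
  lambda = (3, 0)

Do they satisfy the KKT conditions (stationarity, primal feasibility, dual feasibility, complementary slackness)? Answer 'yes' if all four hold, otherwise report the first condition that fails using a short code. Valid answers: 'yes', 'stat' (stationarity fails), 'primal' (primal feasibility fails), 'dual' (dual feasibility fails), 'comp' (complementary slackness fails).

Gradient of f: grad f(x) = Q x + c = (2, -8)
Constraint values g_i(x) = a_i^T x - b_i:
  g_1((1, -2)) = 0
  g_2((1, -2)) = -2
Stationarity residual: grad f(x) + sum_i lambda_i a_i = (2, 1)
  -> stationarity FAILS
Primal feasibility (all g_i <= 0): OK
Dual feasibility (all lambda_i >= 0): OK
Complementary slackness (lambda_i * g_i(x) = 0 for all i): OK

Verdict: the first failing condition is stationarity -> stat.

stat


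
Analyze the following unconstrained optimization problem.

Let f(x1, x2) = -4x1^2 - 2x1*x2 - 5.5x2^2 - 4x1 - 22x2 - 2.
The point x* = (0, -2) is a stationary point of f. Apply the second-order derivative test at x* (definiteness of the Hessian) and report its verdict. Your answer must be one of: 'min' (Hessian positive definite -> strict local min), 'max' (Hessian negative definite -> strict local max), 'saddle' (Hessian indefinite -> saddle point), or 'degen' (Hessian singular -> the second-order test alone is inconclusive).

Compute the Hessian H = grad^2 f:
  H = [[-8, -2], [-2, -11]]
Verify stationarity: grad f(x*) = H x* + g = (0, 0).
Eigenvalues of H: -12, -7.
Both eigenvalues < 0, so H is negative definite -> x* is a strict local max.

max


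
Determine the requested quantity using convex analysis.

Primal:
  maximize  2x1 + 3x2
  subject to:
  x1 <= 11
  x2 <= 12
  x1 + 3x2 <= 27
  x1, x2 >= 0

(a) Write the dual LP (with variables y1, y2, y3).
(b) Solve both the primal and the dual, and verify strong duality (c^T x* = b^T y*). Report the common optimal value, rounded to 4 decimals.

The standard primal-dual pair for 'max c^T x s.t. A x <= b, x >= 0' is:
  Dual:  min b^T y  s.t.  A^T y >= c,  y >= 0.

So the dual LP is:
  minimize  11y1 + 12y2 + 27y3
  subject to:
    y1 + y3 >= 2
    y2 + 3y3 >= 3
    y1, y2, y3 >= 0

Solving the primal: x* = (11, 5.3333).
  primal value c^T x* = 38.
Solving the dual: y* = (1, 0, 1).
  dual value b^T y* = 38.
Strong duality: c^T x* = b^T y*. Confirmed.

38


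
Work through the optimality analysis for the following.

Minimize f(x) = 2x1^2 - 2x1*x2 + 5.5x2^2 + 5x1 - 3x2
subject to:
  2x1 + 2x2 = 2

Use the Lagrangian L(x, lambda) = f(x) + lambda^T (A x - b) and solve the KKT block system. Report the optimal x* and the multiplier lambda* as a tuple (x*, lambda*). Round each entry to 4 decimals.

Form the Lagrangian:
  L(x, lambda) = (1/2) x^T Q x + c^T x + lambda^T (A x - b)
Stationarity (grad_x L = 0): Q x + c + A^T lambda = 0.
Primal feasibility: A x = b.

This gives the KKT block system:
  [ Q   A^T ] [ x     ]   [-c ]
  [ A    0  ] [ lambda ] = [ b ]

Solving the linear system:
  x*      = (0.2632, 0.7368)
  lambda* = (-2.2895)
  f(x*)   = 1.8421

x* = (0.2632, 0.7368), lambda* = (-2.2895)


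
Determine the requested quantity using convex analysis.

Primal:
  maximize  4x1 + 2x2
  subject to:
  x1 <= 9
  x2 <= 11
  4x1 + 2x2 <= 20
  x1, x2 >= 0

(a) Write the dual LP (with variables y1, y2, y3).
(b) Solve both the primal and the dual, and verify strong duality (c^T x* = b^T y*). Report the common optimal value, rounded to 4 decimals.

The standard primal-dual pair for 'max c^T x s.t. A x <= b, x >= 0' is:
  Dual:  min b^T y  s.t.  A^T y >= c,  y >= 0.

So the dual LP is:
  minimize  9y1 + 11y2 + 20y3
  subject to:
    y1 + 4y3 >= 4
    y2 + 2y3 >= 2
    y1, y2, y3 >= 0

Solving the primal: x* = (5, 0).
  primal value c^T x* = 20.
Solving the dual: y* = (0, 0, 1).
  dual value b^T y* = 20.
Strong duality: c^T x* = b^T y*. Confirmed.

20


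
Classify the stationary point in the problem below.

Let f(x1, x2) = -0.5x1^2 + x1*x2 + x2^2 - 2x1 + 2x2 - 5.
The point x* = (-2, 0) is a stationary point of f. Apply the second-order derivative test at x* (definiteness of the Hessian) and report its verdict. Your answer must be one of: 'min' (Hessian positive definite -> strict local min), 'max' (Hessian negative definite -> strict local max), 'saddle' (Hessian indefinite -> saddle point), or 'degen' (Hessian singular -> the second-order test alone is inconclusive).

Compute the Hessian H = grad^2 f:
  H = [[-1, 1], [1, 2]]
Verify stationarity: grad f(x*) = H x* + g = (0, 0).
Eigenvalues of H: -1.3028, 2.3028.
Eigenvalues have mixed signs, so H is indefinite -> x* is a saddle point.

saddle


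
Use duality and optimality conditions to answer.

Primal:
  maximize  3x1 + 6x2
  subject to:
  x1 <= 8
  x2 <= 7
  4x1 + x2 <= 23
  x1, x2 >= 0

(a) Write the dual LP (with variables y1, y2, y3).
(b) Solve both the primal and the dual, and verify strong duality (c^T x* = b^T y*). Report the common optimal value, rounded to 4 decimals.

The standard primal-dual pair for 'max c^T x s.t. A x <= b, x >= 0' is:
  Dual:  min b^T y  s.t.  A^T y >= c,  y >= 0.

So the dual LP is:
  minimize  8y1 + 7y2 + 23y3
  subject to:
    y1 + 4y3 >= 3
    y2 + y3 >= 6
    y1, y2, y3 >= 0

Solving the primal: x* = (4, 7).
  primal value c^T x* = 54.
Solving the dual: y* = (0, 5.25, 0.75).
  dual value b^T y* = 54.
Strong duality: c^T x* = b^T y*. Confirmed.

54


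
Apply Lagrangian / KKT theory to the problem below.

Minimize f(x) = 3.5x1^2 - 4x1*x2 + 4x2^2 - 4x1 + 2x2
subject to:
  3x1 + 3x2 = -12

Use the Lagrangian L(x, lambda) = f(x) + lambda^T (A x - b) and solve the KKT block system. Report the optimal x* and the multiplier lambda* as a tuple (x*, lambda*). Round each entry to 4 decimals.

Form the Lagrangian:
  L(x, lambda) = (1/2) x^T Q x + c^T x + lambda^T (A x - b)
Stationarity (grad_x L = 0): Q x + c + A^T lambda = 0.
Primal feasibility: A x = b.

This gives the KKT block system:
  [ Q   A^T ] [ x     ]   [-c ]
  [ A    0  ] [ lambda ] = [ b ]

Solving the linear system:
  x*      = (-1.8261, -2.1739)
  lambda* = (2.6957)
  f(x*)   = 17.6522

x* = (-1.8261, -2.1739), lambda* = (2.6957)


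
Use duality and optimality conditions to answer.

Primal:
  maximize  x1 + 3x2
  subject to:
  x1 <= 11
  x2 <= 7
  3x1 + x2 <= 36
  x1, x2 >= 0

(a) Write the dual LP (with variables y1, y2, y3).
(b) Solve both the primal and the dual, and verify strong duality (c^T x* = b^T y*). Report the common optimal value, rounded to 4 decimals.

The standard primal-dual pair for 'max c^T x s.t. A x <= b, x >= 0' is:
  Dual:  min b^T y  s.t.  A^T y >= c,  y >= 0.

So the dual LP is:
  minimize  11y1 + 7y2 + 36y3
  subject to:
    y1 + 3y3 >= 1
    y2 + y3 >= 3
    y1, y2, y3 >= 0

Solving the primal: x* = (9.6667, 7).
  primal value c^T x* = 30.6667.
Solving the dual: y* = (0, 2.6667, 0.3333).
  dual value b^T y* = 30.6667.
Strong duality: c^T x* = b^T y*. Confirmed.

30.6667


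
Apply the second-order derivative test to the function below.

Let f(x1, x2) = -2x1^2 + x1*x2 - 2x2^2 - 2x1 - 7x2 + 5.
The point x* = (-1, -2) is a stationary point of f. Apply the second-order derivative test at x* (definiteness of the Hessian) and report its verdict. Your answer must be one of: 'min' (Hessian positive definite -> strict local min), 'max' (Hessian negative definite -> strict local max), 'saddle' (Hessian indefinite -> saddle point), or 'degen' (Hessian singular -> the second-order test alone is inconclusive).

Compute the Hessian H = grad^2 f:
  H = [[-4, 1], [1, -4]]
Verify stationarity: grad f(x*) = H x* + g = (0, 0).
Eigenvalues of H: -5, -3.
Both eigenvalues < 0, so H is negative definite -> x* is a strict local max.

max


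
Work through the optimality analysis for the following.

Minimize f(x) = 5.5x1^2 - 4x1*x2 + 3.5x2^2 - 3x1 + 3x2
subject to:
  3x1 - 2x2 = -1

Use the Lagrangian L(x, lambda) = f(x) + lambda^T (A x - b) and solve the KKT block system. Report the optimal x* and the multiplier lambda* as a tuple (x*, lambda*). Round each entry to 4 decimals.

Form the Lagrangian:
  L(x, lambda) = (1/2) x^T Q x + c^T x + lambda^T (A x - b)
Stationarity (grad_x L = 0): Q x + c + A^T lambda = 0.
Primal feasibility: A x = b.

This gives the KKT block system:
  [ Q   A^T ] [ x     ]   [-c ]
  [ A    0  ] [ lambda ] = [ b ]

Solving the linear system:
  x*      = (-0.322, 0.0169)
  lambda* = (2.2034)
  f(x*)   = 1.6102

x* = (-0.322, 0.0169), lambda* = (2.2034)


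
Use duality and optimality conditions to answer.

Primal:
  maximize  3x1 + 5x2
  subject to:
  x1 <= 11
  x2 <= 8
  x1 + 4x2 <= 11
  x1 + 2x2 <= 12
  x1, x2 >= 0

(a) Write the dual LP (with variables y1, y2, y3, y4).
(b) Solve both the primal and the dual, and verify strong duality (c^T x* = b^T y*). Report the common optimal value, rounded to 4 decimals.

The standard primal-dual pair for 'max c^T x s.t. A x <= b, x >= 0' is:
  Dual:  min b^T y  s.t.  A^T y >= c,  y >= 0.

So the dual LP is:
  minimize  11y1 + 8y2 + 11y3 + 12y4
  subject to:
    y1 + y3 + y4 >= 3
    y2 + 4y3 + 2y4 >= 5
    y1, y2, y3, y4 >= 0

Solving the primal: x* = (11, 0).
  primal value c^T x* = 33.
Solving the dual: y* = (1.75, 0, 1.25, 0).
  dual value b^T y* = 33.
Strong duality: c^T x* = b^T y*. Confirmed.

33


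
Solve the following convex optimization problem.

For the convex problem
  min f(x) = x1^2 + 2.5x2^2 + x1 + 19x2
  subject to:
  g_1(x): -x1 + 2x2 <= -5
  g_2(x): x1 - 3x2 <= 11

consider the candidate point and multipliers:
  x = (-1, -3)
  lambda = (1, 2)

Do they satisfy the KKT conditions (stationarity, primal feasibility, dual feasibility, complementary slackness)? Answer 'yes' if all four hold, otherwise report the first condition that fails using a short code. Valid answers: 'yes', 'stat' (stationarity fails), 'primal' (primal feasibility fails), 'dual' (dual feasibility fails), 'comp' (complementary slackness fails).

Gradient of f: grad f(x) = Q x + c = (-1, 4)
Constraint values g_i(x) = a_i^T x - b_i:
  g_1((-1, -3)) = 0
  g_2((-1, -3)) = -3
Stationarity residual: grad f(x) + sum_i lambda_i a_i = (0, 0)
  -> stationarity OK
Primal feasibility (all g_i <= 0): OK
Dual feasibility (all lambda_i >= 0): OK
Complementary slackness (lambda_i * g_i(x) = 0 for all i): FAILS

Verdict: the first failing condition is complementary_slackness -> comp.

comp


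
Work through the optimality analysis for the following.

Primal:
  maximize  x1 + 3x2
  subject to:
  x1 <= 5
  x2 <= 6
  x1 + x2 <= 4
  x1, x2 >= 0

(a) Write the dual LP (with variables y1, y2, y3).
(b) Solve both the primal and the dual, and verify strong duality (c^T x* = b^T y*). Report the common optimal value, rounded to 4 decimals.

The standard primal-dual pair for 'max c^T x s.t. A x <= b, x >= 0' is:
  Dual:  min b^T y  s.t.  A^T y >= c,  y >= 0.

So the dual LP is:
  minimize  5y1 + 6y2 + 4y3
  subject to:
    y1 + y3 >= 1
    y2 + y3 >= 3
    y1, y2, y3 >= 0

Solving the primal: x* = (0, 4).
  primal value c^T x* = 12.
Solving the dual: y* = (0, 0, 3).
  dual value b^T y* = 12.
Strong duality: c^T x* = b^T y*. Confirmed.

12


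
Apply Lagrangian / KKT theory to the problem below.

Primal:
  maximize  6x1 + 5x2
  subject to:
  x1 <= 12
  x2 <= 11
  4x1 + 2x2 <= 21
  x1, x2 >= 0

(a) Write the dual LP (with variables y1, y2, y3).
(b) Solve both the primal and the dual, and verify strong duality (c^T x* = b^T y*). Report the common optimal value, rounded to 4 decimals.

The standard primal-dual pair for 'max c^T x s.t. A x <= b, x >= 0' is:
  Dual:  min b^T y  s.t.  A^T y >= c,  y >= 0.

So the dual LP is:
  minimize  12y1 + 11y2 + 21y3
  subject to:
    y1 + 4y3 >= 6
    y2 + 2y3 >= 5
    y1, y2, y3 >= 0

Solving the primal: x* = (0, 10.5).
  primal value c^T x* = 52.5.
Solving the dual: y* = (0, 0, 2.5).
  dual value b^T y* = 52.5.
Strong duality: c^T x* = b^T y*. Confirmed.

52.5


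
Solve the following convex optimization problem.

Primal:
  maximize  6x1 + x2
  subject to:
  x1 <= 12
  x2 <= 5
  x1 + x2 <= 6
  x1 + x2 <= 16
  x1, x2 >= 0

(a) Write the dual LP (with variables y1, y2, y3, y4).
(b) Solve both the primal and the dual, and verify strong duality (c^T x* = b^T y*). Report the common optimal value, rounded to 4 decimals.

The standard primal-dual pair for 'max c^T x s.t. A x <= b, x >= 0' is:
  Dual:  min b^T y  s.t.  A^T y >= c,  y >= 0.

So the dual LP is:
  minimize  12y1 + 5y2 + 6y3 + 16y4
  subject to:
    y1 + y3 + y4 >= 6
    y2 + y3 + y4 >= 1
    y1, y2, y3, y4 >= 0

Solving the primal: x* = (6, 0).
  primal value c^T x* = 36.
Solving the dual: y* = (0, 0, 6, 0).
  dual value b^T y* = 36.
Strong duality: c^T x* = b^T y*. Confirmed.

36


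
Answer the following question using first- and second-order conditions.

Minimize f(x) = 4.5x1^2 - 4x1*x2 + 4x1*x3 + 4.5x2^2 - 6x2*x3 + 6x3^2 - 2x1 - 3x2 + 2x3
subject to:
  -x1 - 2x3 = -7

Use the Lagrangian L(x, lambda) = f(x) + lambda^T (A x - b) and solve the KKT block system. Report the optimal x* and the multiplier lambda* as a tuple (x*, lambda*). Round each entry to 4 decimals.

Form the Lagrangian:
  L(x, lambda) = (1/2) x^T Q x + c^T x + lambda^T (A x - b)
Stationarity (grad_x L = 0): Q x + c + A^T lambda = 0.
Primal feasibility: A x = b.

This gives the KKT block system:
  [ Q   A^T ] [ x     ]   [-c ]
  [ A    0  ] [ lambda ] = [ b ]

Solving the linear system:
  x*      = (1.6056, 2.8451, 2.6972)
  lambda* = (11.8592)
  f(x*)   = 38.331

x* = (1.6056, 2.8451, 2.6972), lambda* = (11.8592)


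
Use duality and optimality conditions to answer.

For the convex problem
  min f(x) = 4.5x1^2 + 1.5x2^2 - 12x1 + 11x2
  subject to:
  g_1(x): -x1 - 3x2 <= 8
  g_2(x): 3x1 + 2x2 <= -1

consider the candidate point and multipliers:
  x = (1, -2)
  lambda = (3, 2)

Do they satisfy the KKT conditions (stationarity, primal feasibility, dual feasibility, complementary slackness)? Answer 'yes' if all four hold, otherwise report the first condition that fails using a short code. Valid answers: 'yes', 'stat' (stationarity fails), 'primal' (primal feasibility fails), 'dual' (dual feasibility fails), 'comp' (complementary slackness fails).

Gradient of f: grad f(x) = Q x + c = (-3, 5)
Constraint values g_i(x) = a_i^T x - b_i:
  g_1((1, -2)) = -3
  g_2((1, -2)) = 0
Stationarity residual: grad f(x) + sum_i lambda_i a_i = (0, 0)
  -> stationarity OK
Primal feasibility (all g_i <= 0): OK
Dual feasibility (all lambda_i >= 0): OK
Complementary slackness (lambda_i * g_i(x) = 0 for all i): FAILS

Verdict: the first failing condition is complementary_slackness -> comp.

comp


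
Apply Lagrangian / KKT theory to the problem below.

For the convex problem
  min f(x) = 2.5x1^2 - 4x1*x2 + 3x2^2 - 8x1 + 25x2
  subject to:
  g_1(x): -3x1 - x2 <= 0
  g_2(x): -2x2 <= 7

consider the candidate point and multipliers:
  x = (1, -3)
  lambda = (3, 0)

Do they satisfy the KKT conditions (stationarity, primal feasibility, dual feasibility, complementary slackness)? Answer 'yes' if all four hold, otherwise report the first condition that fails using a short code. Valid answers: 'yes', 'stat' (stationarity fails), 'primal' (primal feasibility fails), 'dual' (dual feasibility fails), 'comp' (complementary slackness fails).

Gradient of f: grad f(x) = Q x + c = (9, 3)
Constraint values g_i(x) = a_i^T x - b_i:
  g_1((1, -3)) = 0
  g_2((1, -3)) = -1
Stationarity residual: grad f(x) + sum_i lambda_i a_i = (0, 0)
  -> stationarity OK
Primal feasibility (all g_i <= 0): OK
Dual feasibility (all lambda_i >= 0): OK
Complementary slackness (lambda_i * g_i(x) = 0 for all i): OK

Verdict: yes, KKT holds.

yes


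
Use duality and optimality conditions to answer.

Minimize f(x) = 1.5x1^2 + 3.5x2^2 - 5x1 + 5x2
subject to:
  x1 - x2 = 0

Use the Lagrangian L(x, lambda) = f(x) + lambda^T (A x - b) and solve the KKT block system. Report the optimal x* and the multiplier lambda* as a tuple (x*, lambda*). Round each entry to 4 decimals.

Form the Lagrangian:
  L(x, lambda) = (1/2) x^T Q x + c^T x + lambda^T (A x - b)
Stationarity (grad_x L = 0): Q x + c + A^T lambda = 0.
Primal feasibility: A x = b.

This gives the KKT block system:
  [ Q   A^T ] [ x     ]   [-c ]
  [ A    0  ] [ lambda ] = [ b ]

Solving the linear system:
  x*      = (0, 0)
  lambda* = (5)
  f(x*)   = 0

x* = (0, 0), lambda* = (5)


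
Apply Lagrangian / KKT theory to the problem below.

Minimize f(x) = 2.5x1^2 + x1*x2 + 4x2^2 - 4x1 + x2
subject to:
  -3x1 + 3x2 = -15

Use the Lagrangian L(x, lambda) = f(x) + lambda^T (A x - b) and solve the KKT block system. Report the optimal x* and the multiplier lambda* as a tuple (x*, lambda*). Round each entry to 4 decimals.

Form the Lagrangian:
  L(x, lambda) = (1/2) x^T Q x + c^T x + lambda^T (A x - b)
Stationarity (grad_x L = 0): Q x + c + A^T lambda = 0.
Primal feasibility: A x = b.

This gives the KKT block system:
  [ Q   A^T ] [ x     ]   [-c ]
  [ A    0  ] [ lambda ] = [ b ]

Solving the linear system:
  x*      = (3.2, -1.8)
  lambda* = (3.4)
  f(x*)   = 18.2

x* = (3.2, -1.8), lambda* = (3.4)


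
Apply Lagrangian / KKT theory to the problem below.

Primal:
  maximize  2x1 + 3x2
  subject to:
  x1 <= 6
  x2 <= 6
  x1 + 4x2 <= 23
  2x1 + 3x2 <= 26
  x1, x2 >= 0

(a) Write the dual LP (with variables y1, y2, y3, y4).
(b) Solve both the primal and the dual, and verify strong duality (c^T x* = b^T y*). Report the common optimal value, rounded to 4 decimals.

The standard primal-dual pair for 'max c^T x s.t. A x <= b, x >= 0' is:
  Dual:  min b^T y  s.t.  A^T y >= c,  y >= 0.

So the dual LP is:
  minimize  6y1 + 6y2 + 23y3 + 26y4
  subject to:
    y1 + y3 + 2y4 >= 2
    y2 + 4y3 + 3y4 >= 3
    y1, y2, y3, y4 >= 0

Solving the primal: x* = (6, 4.25).
  primal value c^T x* = 24.75.
Solving the dual: y* = (1.25, 0, 0.75, 0).
  dual value b^T y* = 24.75.
Strong duality: c^T x* = b^T y*. Confirmed.

24.75


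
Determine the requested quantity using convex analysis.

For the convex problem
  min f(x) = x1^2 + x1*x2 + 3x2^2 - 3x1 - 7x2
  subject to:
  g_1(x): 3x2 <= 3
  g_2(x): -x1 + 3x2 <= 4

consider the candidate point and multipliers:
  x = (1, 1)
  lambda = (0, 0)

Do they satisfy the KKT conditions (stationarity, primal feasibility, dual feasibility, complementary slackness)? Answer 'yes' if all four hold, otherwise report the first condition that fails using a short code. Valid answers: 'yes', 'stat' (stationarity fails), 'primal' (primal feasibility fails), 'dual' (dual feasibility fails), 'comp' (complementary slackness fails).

Gradient of f: grad f(x) = Q x + c = (0, 0)
Constraint values g_i(x) = a_i^T x - b_i:
  g_1((1, 1)) = 0
  g_2((1, 1)) = -2
Stationarity residual: grad f(x) + sum_i lambda_i a_i = (0, 0)
  -> stationarity OK
Primal feasibility (all g_i <= 0): OK
Dual feasibility (all lambda_i >= 0): OK
Complementary slackness (lambda_i * g_i(x) = 0 for all i): OK

Verdict: yes, KKT holds.

yes
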